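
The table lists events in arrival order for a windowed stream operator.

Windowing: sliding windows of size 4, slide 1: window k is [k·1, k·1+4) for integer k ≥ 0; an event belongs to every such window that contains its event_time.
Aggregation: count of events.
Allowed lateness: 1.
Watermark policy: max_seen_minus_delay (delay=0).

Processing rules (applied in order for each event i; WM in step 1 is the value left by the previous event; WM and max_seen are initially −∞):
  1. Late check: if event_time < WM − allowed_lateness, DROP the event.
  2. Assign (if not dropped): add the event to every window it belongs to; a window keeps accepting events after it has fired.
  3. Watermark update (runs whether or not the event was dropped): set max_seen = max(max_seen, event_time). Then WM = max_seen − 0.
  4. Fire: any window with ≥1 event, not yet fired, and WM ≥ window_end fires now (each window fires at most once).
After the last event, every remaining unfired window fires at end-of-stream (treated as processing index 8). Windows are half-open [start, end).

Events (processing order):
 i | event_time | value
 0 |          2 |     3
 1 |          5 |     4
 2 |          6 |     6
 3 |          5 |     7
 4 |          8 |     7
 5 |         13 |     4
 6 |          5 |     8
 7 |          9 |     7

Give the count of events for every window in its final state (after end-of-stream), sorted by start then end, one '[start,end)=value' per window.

[0,4)=1 [1,5)=1 [2,6)=3 [3,7)=3 [4,8)=3 [5,9)=4 [6,10)=2 [7,11)=1 [8,12)=1 [10,14)=1 [11,15)=1 [12,16)=1 [13,17)=1

i=0 t=2 v=3: → [2,6),[1,5),[0,4); WM=2
i=1 t=5 v=4: → [5,9),[4,8),[3,7),[2,6); WM=5; [0,4) fires=1 [1,5) fires=1
i=2 t=6 v=6: → [6,10),[5,9),[4,8),[3,7); WM=6; [2,6) fires=2
i=3 t=5 v=7: → [5,9),[4,8),[3,7),[2,6); WM=6
i=4 t=8 v=7: → [8,12),[7,11),[6,10),[5,9); WM=8; [3,7) fires=3 [4,8) fires=3
i=5 t=13 v=4: → [13,17),[12,16),[11,15),[10,14); WM=13; [5,9) fires=4 [6,10) fires=2 [7,11) fires=1 [8,12) fires=1
i=6 t=5 v=8: DROP (t<13-1); WM=13
i=7 t=9 v=7: DROP (t<13-1); WM=13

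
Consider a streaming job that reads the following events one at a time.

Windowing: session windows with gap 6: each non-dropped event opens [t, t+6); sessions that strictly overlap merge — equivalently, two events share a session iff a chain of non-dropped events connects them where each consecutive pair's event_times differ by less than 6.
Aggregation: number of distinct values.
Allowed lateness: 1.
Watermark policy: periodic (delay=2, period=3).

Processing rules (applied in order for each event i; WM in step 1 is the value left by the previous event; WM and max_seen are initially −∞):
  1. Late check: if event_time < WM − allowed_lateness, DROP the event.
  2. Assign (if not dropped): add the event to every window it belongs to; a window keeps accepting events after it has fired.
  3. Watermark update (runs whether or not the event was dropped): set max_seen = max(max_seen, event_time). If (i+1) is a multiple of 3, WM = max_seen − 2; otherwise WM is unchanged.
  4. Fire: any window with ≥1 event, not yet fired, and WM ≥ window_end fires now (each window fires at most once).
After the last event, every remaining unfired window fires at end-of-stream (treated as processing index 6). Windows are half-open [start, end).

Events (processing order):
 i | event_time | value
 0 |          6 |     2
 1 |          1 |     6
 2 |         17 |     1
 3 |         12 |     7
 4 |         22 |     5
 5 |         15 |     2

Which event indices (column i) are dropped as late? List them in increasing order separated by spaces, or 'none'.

3

i=0 t=6 v=2: → [6,12); WM=−∞
i=1 t=1 v=6: → [1,12); WM=−∞
i=2 t=17 v=1: → [17,23); WM=15
i=3 t=12 v=7: DROP (t<15-1); WM=15
i=4 t=22 v=5: → [17,28); WM=15
i=5 t=15 v=2: → [15,28); WM=20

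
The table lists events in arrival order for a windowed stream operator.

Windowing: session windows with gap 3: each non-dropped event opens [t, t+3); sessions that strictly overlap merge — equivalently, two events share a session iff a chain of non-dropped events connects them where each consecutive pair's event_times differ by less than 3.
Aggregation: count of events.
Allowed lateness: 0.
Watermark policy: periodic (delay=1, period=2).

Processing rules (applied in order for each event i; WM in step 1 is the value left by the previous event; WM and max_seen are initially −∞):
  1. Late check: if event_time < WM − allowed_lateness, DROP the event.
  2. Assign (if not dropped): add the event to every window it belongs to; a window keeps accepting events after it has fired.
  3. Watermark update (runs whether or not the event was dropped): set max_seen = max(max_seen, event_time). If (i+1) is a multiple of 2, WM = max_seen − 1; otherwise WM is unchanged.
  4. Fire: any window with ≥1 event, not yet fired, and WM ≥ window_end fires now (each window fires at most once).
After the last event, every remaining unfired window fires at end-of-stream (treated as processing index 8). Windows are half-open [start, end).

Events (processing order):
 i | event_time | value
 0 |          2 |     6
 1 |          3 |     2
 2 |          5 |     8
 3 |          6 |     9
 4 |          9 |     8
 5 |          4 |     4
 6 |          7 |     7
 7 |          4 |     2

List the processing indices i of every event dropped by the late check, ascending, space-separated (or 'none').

5 6 7

i=0 t=2 v=6: → [2,5); WM=−∞
i=1 t=3 v=2: → [2,6); WM=2
i=2 t=5 v=8: → [2,8); WM=2
i=3 t=6 v=9: → [2,9); WM=5
i=4 t=9 v=8: → [9,12); WM=5
i=5 t=4 v=4: DROP (t<5-0); WM=8
i=6 t=7 v=7: DROP (t<8-0); WM=8
i=7 t=4 v=2: DROP (t<8-0); WM=8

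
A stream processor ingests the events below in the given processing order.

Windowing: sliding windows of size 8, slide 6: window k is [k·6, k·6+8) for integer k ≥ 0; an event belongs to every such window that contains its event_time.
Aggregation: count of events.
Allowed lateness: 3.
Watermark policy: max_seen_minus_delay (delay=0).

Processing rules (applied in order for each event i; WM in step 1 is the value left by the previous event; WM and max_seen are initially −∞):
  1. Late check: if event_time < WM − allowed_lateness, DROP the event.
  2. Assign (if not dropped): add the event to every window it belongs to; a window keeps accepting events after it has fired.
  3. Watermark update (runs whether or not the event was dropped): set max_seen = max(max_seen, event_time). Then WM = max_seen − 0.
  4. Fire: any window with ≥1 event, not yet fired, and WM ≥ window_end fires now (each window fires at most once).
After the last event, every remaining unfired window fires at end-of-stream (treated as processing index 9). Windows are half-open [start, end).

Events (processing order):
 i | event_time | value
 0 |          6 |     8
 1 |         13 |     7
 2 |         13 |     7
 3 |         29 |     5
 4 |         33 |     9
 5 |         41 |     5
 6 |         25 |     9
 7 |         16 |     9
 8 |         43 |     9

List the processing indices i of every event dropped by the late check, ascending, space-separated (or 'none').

i=0 t=6 v=8: → [6,14),[0,8); WM=6
i=1 t=13 v=7: → [12,20),[6,14); WM=13; [0,8) fires=1
i=2 t=13 v=7: → [12,20),[6,14); WM=13
i=3 t=29 v=5: → [24,32); WM=29; [6,14) fires=3 [12,20) fires=2
i=4 t=33 v=9: → [30,38); WM=33; [24,32) fires=1
i=5 t=41 v=5: → [36,44); WM=41; [30,38) fires=1
i=6 t=25 v=9: DROP (t<41-3); WM=41
i=7 t=16 v=9: DROP (t<41-3); WM=41
i=8 t=43 v=9: → [42,50),[36,44); WM=43

6 7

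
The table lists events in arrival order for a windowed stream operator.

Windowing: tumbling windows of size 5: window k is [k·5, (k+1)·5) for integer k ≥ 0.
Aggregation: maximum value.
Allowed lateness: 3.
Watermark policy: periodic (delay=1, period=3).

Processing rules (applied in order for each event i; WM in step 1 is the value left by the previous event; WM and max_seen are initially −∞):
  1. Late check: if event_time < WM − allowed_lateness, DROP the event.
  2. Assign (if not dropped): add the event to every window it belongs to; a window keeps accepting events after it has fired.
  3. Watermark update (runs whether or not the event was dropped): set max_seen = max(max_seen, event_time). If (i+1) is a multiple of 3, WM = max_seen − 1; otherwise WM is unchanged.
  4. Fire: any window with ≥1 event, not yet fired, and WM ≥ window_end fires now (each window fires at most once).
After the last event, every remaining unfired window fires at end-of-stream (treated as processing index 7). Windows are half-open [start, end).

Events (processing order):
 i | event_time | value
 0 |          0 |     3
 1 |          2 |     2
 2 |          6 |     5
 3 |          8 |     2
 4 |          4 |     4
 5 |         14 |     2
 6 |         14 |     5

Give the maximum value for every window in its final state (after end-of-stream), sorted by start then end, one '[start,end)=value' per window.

i=0 t=0 v=3: → [0,5); WM=−∞
i=1 t=2 v=2: → [0,5); WM=−∞
i=2 t=6 v=5: → [5,10); WM=5; [0,5) fires=3
i=3 t=8 v=2: → [5,10); WM=5
i=4 t=4 v=4: → [0,5); WM=5
i=5 t=14 v=2: → [10,15); WM=13; [5,10) fires=5
i=6 t=14 v=5: → [10,15); WM=13

[0,5)=4 [5,10)=5 [10,15)=5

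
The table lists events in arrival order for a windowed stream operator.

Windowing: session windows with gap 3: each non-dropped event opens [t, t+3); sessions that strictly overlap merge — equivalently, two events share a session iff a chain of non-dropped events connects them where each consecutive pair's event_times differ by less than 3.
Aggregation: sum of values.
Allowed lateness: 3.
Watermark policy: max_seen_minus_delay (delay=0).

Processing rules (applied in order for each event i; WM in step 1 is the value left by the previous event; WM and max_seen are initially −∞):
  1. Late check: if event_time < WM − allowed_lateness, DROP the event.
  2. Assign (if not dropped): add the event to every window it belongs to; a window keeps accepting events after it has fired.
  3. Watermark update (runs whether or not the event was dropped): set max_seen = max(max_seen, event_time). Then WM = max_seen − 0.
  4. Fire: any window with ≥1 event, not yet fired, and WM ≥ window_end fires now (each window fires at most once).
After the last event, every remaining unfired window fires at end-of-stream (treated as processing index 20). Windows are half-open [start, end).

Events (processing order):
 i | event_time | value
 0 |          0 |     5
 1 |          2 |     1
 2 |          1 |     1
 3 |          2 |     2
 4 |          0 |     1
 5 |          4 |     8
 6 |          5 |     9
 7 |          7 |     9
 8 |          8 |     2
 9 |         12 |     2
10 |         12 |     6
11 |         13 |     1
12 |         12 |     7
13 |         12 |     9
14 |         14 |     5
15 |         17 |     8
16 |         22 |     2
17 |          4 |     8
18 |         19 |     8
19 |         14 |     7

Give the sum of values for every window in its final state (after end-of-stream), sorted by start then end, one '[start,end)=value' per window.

[0,11)=38 [12,17)=30 [17,22)=16 [22,25)=2

i=0 t=0 v=5: → [0,3); WM=0
i=1 t=2 v=1: → [0,5); WM=2
i=2 t=1 v=1: → [0,5); WM=2
i=3 t=2 v=2: → [0,5); WM=2
i=4 t=0 v=1: → [0,5); WM=2
i=5 t=4 v=8: → [0,7); WM=4
i=6 t=5 v=9: → [0,8); WM=5
i=7 t=7 v=9: → [0,10); WM=7
i=8 t=8 v=2: → [0,11); WM=8
i=9 t=12 v=2: → [12,15); WM=12
i=10 t=12 v=6: → [12,15); WM=12
i=11 t=13 v=1: → [12,16); WM=13
i=12 t=12 v=7: → [12,16); WM=13
i=13 t=12 v=9: → [12,16); WM=13
i=14 t=14 v=5: → [12,17); WM=14
i=15 t=17 v=8: → [17,20); WM=17
i=16 t=22 v=2: → [22,25); WM=22
i=17 t=4 v=8: DROP (t<22-3); WM=22
i=18 t=19 v=8: → [17,22); WM=22
i=19 t=14 v=7: DROP (t<22-3); WM=22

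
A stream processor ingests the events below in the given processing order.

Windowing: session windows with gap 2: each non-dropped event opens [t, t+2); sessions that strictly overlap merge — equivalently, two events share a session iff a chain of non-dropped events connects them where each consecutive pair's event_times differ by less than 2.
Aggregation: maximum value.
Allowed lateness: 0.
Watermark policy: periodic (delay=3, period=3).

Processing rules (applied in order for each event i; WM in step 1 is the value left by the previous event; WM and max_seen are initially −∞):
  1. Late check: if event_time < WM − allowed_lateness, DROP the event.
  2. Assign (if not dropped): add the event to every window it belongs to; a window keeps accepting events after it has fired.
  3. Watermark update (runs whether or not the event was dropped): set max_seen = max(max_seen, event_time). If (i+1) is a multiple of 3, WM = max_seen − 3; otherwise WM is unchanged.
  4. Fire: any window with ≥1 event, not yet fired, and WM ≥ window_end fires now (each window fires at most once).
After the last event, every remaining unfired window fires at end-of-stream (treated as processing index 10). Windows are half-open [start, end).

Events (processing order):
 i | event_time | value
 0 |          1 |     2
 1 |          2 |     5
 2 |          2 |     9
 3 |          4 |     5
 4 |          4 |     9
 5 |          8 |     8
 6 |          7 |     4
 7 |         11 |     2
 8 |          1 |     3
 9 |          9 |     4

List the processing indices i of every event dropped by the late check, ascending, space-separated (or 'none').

i=0 t=1 v=2: → [1,3); WM=−∞
i=1 t=2 v=5: → [1,4); WM=−∞
i=2 t=2 v=9: → [1,4); WM=-1
i=3 t=4 v=5: → [4,6); WM=-1
i=4 t=4 v=9: → [4,6); WM=-1
i=5 t=8 v=8: → [8,10); WM=5
i=6 t=7 v=4: → [7,10); WM=5
i=7 t=11 v=2: → [11,13); WM=5
i=8 t=1 v=3: DROP (t<5-0); WM=8
i=9 t=9 v=4: → [7,11); WM=8

8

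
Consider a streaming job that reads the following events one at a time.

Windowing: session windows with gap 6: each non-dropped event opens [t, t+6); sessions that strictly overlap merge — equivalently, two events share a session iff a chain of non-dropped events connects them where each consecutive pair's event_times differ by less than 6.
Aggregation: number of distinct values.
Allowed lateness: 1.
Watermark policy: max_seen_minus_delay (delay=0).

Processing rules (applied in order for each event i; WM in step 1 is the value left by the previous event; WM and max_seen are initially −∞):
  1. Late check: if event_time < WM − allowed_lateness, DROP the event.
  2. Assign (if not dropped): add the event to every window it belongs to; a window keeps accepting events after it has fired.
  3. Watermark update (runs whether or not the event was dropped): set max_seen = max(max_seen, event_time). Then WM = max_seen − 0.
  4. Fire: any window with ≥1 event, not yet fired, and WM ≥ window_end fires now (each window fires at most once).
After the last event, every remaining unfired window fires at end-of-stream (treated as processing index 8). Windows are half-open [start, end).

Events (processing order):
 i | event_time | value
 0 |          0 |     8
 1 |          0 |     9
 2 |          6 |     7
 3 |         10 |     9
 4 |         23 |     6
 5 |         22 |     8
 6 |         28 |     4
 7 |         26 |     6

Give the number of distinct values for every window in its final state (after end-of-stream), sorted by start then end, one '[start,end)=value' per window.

i=0 t=0 v=8: → [0,6); WM=0
i=1 t=0 v=9: → [0,6); WM=0
i=2 t=6 v=7: → [6,12); WM=6
i=3 t=10 v=9: → [6,16); WM=10
i=4 t=23 v=6: → [23,29); WM=23
i=5 t=22 v=8: → [22,29); WM=23
i=6 t=28 v=4: → [22,34); WM=28
i=7 t=26 v=6: DROP (t<28-1); WM=28

[0,6)=2 [6,16)=2 [22,34)=3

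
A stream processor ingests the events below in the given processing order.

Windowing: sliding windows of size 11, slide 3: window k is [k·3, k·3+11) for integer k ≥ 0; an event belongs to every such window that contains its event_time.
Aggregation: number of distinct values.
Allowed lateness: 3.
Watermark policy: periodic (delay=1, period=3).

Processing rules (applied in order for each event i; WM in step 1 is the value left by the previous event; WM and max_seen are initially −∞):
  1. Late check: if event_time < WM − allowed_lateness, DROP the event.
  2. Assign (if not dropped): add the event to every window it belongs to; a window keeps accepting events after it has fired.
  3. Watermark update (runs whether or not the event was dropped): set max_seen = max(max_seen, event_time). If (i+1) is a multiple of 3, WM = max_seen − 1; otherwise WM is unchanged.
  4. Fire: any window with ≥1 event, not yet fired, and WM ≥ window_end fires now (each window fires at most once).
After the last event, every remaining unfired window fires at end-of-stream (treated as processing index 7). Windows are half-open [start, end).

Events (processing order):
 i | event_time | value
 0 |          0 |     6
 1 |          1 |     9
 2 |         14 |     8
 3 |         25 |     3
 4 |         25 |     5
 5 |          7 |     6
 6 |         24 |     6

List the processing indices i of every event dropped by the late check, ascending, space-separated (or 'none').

5

i=0 t=0 v=6: → [0,11); WM=−∞
i=1 t=1 v=9: → [0,11); WM=−∞
i=2 t=14 v=8: → [12,23),[9,20),[6,17); WM=13; [0,11) fires=2
i=3 t=25 v=3: → [24,35),[21,32),[18,29),[15,26); WM=13
i=4 t=25 v=5: → [24,35),[21,32),[18,29),[15,26); WM=13
i=5 t=7 v=6: DROP (t<13-3); WM=24; [6,17) fires=1 [9,20) fires=1 [12,23) fires=1
i=6 t=24 v=6: → [24,35),[21,32),[18,29),[15,26); WM=24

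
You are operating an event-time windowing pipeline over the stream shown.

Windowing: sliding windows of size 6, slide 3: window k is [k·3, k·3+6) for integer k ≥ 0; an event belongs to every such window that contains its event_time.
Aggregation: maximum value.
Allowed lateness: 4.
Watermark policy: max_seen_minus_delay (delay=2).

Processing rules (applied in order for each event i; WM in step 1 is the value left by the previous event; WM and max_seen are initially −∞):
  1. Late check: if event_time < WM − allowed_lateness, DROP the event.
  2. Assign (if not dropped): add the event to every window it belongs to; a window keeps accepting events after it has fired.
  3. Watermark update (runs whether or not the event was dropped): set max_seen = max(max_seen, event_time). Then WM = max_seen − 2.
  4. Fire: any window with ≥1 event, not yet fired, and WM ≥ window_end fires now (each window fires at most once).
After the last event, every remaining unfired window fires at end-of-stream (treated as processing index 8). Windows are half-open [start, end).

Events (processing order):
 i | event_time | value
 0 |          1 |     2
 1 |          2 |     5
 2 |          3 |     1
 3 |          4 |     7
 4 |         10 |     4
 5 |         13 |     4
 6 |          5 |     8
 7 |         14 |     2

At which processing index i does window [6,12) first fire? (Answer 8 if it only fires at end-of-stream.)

7

i=0 t=1 v=2: → [0,6); WM=-1
i=1 t=2 v=5: → [0,6); WM=0
i=2 t=3 v=1: → [3,9),[0,6); WM=1
i=3 t=4 v=7: → [3,9),[0,6); WM=2
i=4 t=10 v=4: → [9,15),[6,12); WM=8; [0,6) fires=7
i=5 t=13 v=4: → [12,18),[9,15); WM=11; [3,9) fires=7
i=6 t=5 v=8: DROP (t<11-4); WM=11
i=7 t=14 v=2: → [12,18),[9,15); WM=12; [6,12) fires=4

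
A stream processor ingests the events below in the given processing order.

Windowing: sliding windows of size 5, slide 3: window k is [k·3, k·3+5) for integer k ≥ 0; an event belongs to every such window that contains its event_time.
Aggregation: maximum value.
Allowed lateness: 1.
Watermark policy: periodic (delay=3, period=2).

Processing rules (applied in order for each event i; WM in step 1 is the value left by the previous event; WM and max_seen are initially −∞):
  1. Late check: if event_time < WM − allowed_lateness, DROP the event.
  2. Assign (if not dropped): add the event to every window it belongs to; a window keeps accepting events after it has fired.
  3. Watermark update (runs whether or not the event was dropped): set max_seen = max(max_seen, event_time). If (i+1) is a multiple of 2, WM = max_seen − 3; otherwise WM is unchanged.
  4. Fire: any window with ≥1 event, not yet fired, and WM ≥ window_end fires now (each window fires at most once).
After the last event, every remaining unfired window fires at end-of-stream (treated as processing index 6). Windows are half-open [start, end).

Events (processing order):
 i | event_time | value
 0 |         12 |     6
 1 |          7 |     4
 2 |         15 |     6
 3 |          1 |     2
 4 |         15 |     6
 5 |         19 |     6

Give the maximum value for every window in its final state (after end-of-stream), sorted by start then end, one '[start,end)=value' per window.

[3,8)=4 [6,11)=4 [9,14)=6 [12,17)=6 [15,20)=6 [18,23)=6

i=0 t=12 v=6: → [12,17),[9,14); WM=−∞
i=1 t=7 v=4: → [6,11),[3,8); WM=9; [3,8) fires=4
i=2 t=15 v=6: → [15,20),[12,17); WM=9
i=3 t=1 v=2: DROP (t<9-1); WM=12; [6,11) fires=4
i=4 t=15 v=6: → [15,20),[12,17); WM=12
i=5 t=19 v=6: → [18,23),[15,20); WM=16; [9,14) fires=6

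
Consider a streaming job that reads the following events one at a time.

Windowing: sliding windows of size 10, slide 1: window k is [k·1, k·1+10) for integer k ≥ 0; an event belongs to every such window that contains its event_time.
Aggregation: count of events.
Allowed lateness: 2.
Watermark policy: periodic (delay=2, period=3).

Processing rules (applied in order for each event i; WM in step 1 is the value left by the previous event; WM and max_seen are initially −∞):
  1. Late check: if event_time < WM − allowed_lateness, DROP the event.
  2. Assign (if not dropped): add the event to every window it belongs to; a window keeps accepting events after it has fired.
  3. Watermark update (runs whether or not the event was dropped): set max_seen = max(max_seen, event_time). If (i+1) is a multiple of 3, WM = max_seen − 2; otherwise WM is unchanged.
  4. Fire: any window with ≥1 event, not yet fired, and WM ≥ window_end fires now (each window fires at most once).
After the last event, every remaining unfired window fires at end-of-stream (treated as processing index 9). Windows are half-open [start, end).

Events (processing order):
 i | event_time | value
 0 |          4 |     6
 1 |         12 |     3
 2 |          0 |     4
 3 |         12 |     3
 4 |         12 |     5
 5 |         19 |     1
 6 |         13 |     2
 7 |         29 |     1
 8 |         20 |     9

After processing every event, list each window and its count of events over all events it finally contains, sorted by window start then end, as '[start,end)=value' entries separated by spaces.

i=0 t=4 v=6: → [4,14),[3,13),[2,12),[1,11),[0,10); WM=−∞
i=1 t=12 v=3: → [12,22),[11,21),[10,20),[9,19),[8,18),[7,17),[6,16),[5,15),[4,14),[3,13); WM=−∞
i=2 t=0 v=4: → [0,10); WM=10; [0,10) fires=2
i=3 t=12 v=3: → [12,22),[11,21),[10,20),[9,19),[8,18),[7,17),[6,16),[5,15),[4,14),[3,13); WM=10
i=4 t=12 v=5: → [12,22),[11,21),[10,20),[9,19),[8,18),[7,17),[6,16),[5,15),[4,14),[3,13); WM=10
i=5 t=19 v=1: → [19,29),[18,28),[17,27),[16,26),[15,25),[14,24),[13,23),[12,22),[11,21),[10,20); WM=17; [1,11) fires=1 [2,12) fires=1 [3,13) fires=4 [4,14) fires=4 [5,15) fires=3 [6,16) fires=3 [7,17) fires=3
i=6 t=13 v=2: DROP (t<17-2); WM=17
i=7 t=29 v=1: → [29,39),[28,38),[27,37),[26,36),[25,35),[24,34),[23,33),[22,32),[21,31),[20,30); WM=17
i=8 t=20 v=9: → [20,30),[19,29),[18,28),[17,27),[16,26),[15,25),[14,24),[13,23),[12,22),[11,21); WM=27; [8,18) fires=3 [9,19) fires=3 [10,20) fires=4 [11,21) fires=5 [12,22) fires=5 [13,23) fires=2 [14,24) fires=2 [15,25) fires=2 [16,26) fires=2 [17,27) fires=2

[0,10)=2 [1,11)=1 [2,12)=1 [3,13)=4 [4,14)=4 [5,15)=3 [6,16)=3 [7,17)=3 [8,18)=3 [9,19)=3 [10,20)=4 [11,21)=5 [12,22)=5 [13,23)=2 [14,24)=2 [15,25)=2 [16,26)=2 [17,27)=2 [18,28)=2 [19,29)=2 [20,30)=2 [21,31)=1 [22,32)=1 [23,33)=1 [24,34)=1 [25,35)=1 [26,36)=1 [27,37)=1 [28,38)=1 [29,39)=1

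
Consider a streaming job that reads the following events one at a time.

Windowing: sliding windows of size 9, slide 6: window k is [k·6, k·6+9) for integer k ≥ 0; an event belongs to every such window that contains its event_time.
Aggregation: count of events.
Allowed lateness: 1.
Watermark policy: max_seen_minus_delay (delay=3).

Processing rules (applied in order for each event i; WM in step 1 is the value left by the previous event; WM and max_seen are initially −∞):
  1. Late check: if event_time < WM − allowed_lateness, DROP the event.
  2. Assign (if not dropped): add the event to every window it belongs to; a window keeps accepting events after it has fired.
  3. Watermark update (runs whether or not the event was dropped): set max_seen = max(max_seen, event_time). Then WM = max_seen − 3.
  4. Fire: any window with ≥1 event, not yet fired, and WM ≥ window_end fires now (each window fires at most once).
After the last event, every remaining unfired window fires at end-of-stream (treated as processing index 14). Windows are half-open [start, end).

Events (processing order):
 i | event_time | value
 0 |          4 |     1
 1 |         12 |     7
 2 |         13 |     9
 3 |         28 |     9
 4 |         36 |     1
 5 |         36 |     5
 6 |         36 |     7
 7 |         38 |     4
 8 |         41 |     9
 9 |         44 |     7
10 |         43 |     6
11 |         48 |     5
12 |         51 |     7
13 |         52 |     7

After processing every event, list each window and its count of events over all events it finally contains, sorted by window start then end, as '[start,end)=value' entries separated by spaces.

i=0 t=4 v=1: → [0,9); WM=1
i=1 t=12 v=7: → [12,21),[6,15); WM=9; [0,9) fires=1
i=2 t=13 v=9: → [12,21),[6,15); WM=10
i=3 t=28 v=9: → [24,33); WM=25; [6,15) fires=2 [12,21) fires=2
i=4 t=36 v=1: → [36,45),[30,39); WM=33; [24,33) fires=1
i=5 t=36 v=5: → [36,45),[30,39); WM=33
i=6 t=36 v=7: → [36,45),[30,39); WM=33
i=7 t=38 v=4: → [36,45),[30,39); WM=35
i=8 t=41 v=9: → [36,45); WM=38
i=9 t=44 v=7: → [42,51),[36,45); WM=41; [30,39) fires=4
i=10 t=43 v=6: → [42,51),[36,45); WM=41
i=11 t=48 v=5: → [48,57),[42,51); WM=45; [36,45) fires=7
i=12 t=51 v=7: → [48,57); WM=48
i=13 t=52 v=7: → [48,57); WM=49

[0,9)=1 [6,15)=2 [12,21)=2 [24,33)=1 [30,39)=4 [36,45)=7 [42,51)=3 [48,57)=3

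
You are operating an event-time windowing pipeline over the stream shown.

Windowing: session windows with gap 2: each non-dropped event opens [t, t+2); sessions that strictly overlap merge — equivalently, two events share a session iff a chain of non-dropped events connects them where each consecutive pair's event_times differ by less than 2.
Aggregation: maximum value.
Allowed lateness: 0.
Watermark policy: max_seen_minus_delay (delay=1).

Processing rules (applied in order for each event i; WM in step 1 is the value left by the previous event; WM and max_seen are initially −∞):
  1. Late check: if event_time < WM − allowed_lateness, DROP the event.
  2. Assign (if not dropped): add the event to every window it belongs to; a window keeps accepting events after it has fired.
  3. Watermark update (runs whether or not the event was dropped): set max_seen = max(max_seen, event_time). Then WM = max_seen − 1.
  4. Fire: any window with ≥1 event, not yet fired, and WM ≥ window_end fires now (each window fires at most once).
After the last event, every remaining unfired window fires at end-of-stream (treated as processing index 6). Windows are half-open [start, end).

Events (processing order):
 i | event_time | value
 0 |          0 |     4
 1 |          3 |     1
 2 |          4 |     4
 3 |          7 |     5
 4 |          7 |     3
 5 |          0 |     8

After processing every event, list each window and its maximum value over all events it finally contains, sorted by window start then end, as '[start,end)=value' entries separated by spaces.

i=0 t=0 v=4: → [0,2); WM=-1
i=1 t=3 v=1: → [3,5); WM=2
i=2 t=4 v=4: → [3,6); WM=3
i=3 t=7 v=5: → [7,9); WM=6
i=4 t=7 v=3: → [7,9); WM=6
i=5 t=0 v=8: DROP (t<6-0); WM=6

[0,2)=4 [3,6)=4 [7,9)=5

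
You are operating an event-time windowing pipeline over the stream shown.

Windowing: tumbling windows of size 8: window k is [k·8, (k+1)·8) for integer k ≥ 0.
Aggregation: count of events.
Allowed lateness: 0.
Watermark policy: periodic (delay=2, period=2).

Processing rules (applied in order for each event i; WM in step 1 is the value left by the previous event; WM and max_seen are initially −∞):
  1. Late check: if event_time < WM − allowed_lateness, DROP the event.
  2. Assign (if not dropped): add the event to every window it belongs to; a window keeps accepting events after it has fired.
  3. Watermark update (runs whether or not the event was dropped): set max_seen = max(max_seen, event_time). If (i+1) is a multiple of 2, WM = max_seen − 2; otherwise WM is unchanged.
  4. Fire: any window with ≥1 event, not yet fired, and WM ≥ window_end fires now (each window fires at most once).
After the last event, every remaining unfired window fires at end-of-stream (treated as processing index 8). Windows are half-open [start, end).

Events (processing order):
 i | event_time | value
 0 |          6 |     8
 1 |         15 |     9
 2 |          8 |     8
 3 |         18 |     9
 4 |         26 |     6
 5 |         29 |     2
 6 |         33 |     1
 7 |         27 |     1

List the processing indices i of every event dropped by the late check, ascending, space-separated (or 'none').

2

i=0 t=6 v=8: → [0,8); WM=−∞
i=1 t=15 v=9: → [8,16); WM=13; [0,8) fires=1
i=2 t=8 v=8: DROP (t<13-0); WM=13
i=3 t=18 v=9: → [16,24); WM=16; [8,16) fires=1
i=4 t=26 v=6: → [24,32); WM=16
i=5 t=29 v=2: → [24,32); WM=27; [16,24) fires=1
i=6 t=33 v=1: → [32,40); WM=27
i=7 t=27 v=1: → [24,32); WM=31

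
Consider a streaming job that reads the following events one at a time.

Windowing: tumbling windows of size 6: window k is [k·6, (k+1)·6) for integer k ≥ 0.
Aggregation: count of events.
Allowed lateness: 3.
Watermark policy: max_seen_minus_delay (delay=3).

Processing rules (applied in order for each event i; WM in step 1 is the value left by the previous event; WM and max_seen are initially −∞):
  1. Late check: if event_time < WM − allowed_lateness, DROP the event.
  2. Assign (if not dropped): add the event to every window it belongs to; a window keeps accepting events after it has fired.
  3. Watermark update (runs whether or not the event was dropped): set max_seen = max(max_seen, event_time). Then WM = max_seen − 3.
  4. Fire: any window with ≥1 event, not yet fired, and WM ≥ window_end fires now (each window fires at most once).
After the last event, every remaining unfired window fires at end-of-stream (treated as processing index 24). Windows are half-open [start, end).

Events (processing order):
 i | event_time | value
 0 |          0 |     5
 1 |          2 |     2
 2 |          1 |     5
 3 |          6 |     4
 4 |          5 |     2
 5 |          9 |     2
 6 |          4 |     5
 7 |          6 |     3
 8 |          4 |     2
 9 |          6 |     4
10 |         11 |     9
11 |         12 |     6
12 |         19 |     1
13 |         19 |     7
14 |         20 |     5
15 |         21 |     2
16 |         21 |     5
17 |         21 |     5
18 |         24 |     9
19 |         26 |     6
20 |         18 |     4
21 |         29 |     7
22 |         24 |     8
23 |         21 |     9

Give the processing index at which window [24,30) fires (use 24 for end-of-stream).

24

i=0 t=0 v=5: → [0,6); WM=-3
i=1 t=2 v=2: → [0,6); WM=-1
i=2 t=1 v=5: → [0,6); WM=-1
i=3 t=6 v=4: → [6,12); WM=3
i=4 t=5 v=2: → [0,6); WM=3
i=5 t=9 v=2: → [6,12); WM=6; [0,6) fires=4
i=6 t=4 v=5: → [0,6); WM=6
i=7 t=6 v=3: → [6,12); WM=6
i=8 t=4 v=2: → [0,6); WM=6
i=9 t=6 v=4: → [6,12); WM=6
i=10 t=11 v=9: → [6,12); WM=8
i=11 t=12 v=6: → [12,18); WM=9
i=12 t=19 v=1: → [18,24); WM=16; [6,12) fires=5
i=13 t=19 v=7: → [18,24); WM=16
i=14 t=20 v=5: → [18,24); WM=17
i=15 t=21 v=2: → [18,24); WM=18; [12,18) fires=1
i=16 t=21 v=5: → [18,24); WM=18
i=17 t=21 v=5: → [18,24); WM=18
i=18 t=24 v=9: → [24,30); WM=21
i=19 t=26 v=6: → [24,30); WM=23
i=20 t=18 v=4: DROP (t<23-3); WM=23
i=21 t=29 v=7: → [24,30); WM=26; [18,24) fires=6
i=22 t=24 v=8: → [24,30); WM=26
i=23 t=21 v=9: DROP (t<26-3); WM=26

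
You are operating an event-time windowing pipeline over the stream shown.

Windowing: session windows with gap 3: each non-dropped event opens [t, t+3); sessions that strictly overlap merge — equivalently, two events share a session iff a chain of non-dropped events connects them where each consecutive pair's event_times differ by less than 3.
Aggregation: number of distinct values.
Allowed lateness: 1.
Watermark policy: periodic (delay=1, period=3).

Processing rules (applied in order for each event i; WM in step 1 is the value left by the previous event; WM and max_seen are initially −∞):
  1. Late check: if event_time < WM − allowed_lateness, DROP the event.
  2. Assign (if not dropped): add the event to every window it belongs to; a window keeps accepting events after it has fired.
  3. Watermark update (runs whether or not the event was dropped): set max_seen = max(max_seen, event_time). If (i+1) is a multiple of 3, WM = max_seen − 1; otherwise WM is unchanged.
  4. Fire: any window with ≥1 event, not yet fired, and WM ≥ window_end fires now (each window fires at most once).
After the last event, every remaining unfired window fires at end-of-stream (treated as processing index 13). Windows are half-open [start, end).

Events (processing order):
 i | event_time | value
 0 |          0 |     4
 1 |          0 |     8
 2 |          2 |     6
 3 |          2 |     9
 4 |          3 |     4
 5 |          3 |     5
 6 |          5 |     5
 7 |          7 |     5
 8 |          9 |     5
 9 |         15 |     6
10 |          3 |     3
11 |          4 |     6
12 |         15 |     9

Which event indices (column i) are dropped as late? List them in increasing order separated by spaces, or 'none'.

i=0 t=0 v=4: → [0,3); WM=−∞
i=1 t=0 v=8: → [0,3); WM=−∞
i=2 t=2 v=6: → [0,5); WM=1
i=3 t=2 v=9: → [0,5); WM=1
i=4 t=3 v=4: → [0,6); WM=1
i=5 t=3 v=5: → [0,6); WM=2
i=6 t=5 v=5: → [0,8); WM=2
i=7 t=7 v=5: → [0,10); WM=2
i=8 t=9 v=5: → [0,12); WM=8
i=9 t=15 v=6: → [15,18); WM=8
i=10 t=3 v=3: DROP (t<8-1); WM=8
i=11 t=4 v=6: DROP (t<8-1); WM=14
i=12 t=15 v=9: → [15,18); WM=14

10 11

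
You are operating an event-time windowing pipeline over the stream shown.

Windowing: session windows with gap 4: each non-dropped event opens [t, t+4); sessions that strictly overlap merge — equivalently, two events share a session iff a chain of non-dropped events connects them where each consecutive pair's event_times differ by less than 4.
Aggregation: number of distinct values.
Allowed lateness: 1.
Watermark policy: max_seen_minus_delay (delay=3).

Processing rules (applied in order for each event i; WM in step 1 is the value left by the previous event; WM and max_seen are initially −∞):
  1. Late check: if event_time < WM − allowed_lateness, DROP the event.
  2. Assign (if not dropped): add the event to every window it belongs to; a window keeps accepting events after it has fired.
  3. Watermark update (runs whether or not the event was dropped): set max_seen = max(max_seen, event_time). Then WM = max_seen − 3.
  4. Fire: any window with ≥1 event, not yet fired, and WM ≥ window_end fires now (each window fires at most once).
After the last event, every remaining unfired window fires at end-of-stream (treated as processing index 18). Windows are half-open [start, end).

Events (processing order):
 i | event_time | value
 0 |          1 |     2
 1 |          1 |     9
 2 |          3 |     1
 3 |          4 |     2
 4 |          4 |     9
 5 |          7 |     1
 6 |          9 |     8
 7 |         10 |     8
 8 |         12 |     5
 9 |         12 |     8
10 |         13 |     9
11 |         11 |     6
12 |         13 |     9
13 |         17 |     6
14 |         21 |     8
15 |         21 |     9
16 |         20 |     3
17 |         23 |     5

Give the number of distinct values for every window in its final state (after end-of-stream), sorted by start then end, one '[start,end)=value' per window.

[1,17)=6 [17,27)=5

i=0 t=1 v=2: → [1,5); WM=-2
i=1 t=1 v=9: → [1,5); WM=-2
i=2 t=3 v=1: → [1,7); WM=0
i=3 t=4 v=2: → [1,8); WM=1
i=4 t=4 v=9: → [1,8); WM=1
i=5 t=7 v=1: → [1,11); WM=4
i=6 t=9 v=8: → [1,13); WM=6
i=7 t=10 v=8: → [1,14); WM=7
i=8 t=12 v=5: → [1,16); WM=9
i=9 t=12 v=8: → [1,16); WM=9
i=10 t=13 v=9: → [1,17); WM=10
i=11 t=11 v=6: → [1,17); WM=10
i=12 t=13 v=9: → [1,17); WM=10
i=13 t=17 v=6: → [17,21); WM=14
i=14 t=21 v=8: → [21,25); WM=18
i=15 t=21 v=9: → [21,25); WM=18
i=16 t=20 v=3: → [17,25); WM=18
i=17 t=23 v=5: → [17,27); WM=20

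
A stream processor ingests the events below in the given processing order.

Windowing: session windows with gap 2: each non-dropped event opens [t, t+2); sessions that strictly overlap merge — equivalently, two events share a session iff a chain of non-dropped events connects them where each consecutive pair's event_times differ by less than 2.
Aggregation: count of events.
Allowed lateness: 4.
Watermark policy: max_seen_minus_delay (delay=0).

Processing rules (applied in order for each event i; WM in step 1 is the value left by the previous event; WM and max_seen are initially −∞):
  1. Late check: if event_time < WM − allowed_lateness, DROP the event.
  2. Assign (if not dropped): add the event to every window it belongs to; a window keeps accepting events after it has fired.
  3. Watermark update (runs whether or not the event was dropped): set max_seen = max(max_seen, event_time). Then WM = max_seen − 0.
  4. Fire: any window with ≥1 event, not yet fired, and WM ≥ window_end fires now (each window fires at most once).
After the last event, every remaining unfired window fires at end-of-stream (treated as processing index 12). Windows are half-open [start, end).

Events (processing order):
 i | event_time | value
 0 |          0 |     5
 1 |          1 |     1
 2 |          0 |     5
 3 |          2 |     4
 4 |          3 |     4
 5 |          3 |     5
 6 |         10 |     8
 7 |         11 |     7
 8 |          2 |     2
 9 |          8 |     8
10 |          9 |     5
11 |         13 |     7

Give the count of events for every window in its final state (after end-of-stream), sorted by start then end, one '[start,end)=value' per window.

i=0 t=0 v=5: → [0,2); WM=0
i=1 t=1 v=1: → [0,3); WM=1
i=2 t=0 v=5: → [0,3); WM=1
i=3 t=2 v=4: → [0,4); WM=2
i=4 t=3 v=4: → [0,5); WM=3
i=5 t=3 v=5: → [0,5); WM=3
i=6 t=10 v=8: → [10,12); WM=10
i=7 t=11 v=7: → [10,13); WM=11
i=8 t=2 v=2: DROP (t<11-4); WM=11
i=9 t=8 v=8: → [8,10); WM=11
i=10 t=9 v=5: → [8,13); WM=11
i=11 t=13 v=7: → [13,15); WM=13

[0,5)=6 [8,13)=4 [13,15)=1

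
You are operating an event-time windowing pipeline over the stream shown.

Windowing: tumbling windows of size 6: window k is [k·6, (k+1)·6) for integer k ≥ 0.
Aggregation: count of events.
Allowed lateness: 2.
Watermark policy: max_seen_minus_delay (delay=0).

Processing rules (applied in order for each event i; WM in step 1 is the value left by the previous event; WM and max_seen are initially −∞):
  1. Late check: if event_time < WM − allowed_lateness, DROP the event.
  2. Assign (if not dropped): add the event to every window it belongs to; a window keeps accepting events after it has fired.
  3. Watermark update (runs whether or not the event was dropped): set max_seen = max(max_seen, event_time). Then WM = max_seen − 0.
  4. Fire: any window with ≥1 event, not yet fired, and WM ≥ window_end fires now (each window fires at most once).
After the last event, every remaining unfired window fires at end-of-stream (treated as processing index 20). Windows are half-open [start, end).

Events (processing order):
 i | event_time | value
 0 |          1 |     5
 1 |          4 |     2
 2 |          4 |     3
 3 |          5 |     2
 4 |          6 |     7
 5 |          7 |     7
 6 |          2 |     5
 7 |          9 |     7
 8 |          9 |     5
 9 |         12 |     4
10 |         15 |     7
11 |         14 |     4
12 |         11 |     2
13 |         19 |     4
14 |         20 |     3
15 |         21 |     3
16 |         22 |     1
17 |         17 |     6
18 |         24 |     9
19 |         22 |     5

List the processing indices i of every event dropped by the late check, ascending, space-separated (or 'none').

i=0 t=1 v=5: → [0,6); WM=1
i=1 t=4 v=2: → [0,6); WM=4
i=2 t=4 v=3: → [0,6); WM=4
i=3 t=5 v=2: → [0,6); WM=5
i=4 t=6 v=7: → [6,12); WM=6; [0,6) fires=4
i=5 t=7 v=7: → [6,12); WM=7
i=6 t=2 v=5: DROP (t<7-2); WM=7
i=7 t=9 v=7: → [6,12); WM=9
i=8 t=9 v=5: → [6,12); WM=9
i=9 t=12 v=4: → [12,18); WM=12; [6,12) fires=4
i=10 t=15 v=7: → [12,18); WM=15
i=11 t=14 v=4: → [12,18); WM=15
i=12 t=11 v=2: DROP (t<15-2); WM=15
i=13 t=19 v=4: → [18,24); WM=19; [12,18) fires=3
i=14 t=20 v=3: → [18,24); WM=20
i=15 t=21 v=3: → [18,24); WM=21
i=16 t=22 v=1: → [18,24); WM=22
i=17 t=17 v=6: DROP (t<22-2); WM=22
i=18 t=24 v=9: → [24,30); WM=24; [18,24) fires=4
i=19 t=22 v=5: → [18,24); WM=24

6 12 17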